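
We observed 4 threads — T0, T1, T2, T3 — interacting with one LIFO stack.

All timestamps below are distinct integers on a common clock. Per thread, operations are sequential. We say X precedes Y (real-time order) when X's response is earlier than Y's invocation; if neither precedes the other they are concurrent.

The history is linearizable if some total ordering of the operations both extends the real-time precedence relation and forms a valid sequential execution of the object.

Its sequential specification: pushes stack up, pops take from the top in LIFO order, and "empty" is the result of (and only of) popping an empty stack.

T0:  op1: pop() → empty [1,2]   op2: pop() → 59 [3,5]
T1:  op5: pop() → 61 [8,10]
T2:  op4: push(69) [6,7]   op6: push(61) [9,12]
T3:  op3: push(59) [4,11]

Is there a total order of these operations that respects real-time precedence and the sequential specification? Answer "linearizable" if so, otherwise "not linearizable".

witness order: op1, op3, op2, op4, op6, op5
step 1: op1 pop() → empty — stack <>
step 2: op3 push(59) — stack <59>
step 3: op2 pop() → 59 — stack <>
step 4: op4 push(69) — stack <69>
step 5: op6 push(61) — stack <69,61>
step 6: op5 pop() → 61 — stack <69>

linearizable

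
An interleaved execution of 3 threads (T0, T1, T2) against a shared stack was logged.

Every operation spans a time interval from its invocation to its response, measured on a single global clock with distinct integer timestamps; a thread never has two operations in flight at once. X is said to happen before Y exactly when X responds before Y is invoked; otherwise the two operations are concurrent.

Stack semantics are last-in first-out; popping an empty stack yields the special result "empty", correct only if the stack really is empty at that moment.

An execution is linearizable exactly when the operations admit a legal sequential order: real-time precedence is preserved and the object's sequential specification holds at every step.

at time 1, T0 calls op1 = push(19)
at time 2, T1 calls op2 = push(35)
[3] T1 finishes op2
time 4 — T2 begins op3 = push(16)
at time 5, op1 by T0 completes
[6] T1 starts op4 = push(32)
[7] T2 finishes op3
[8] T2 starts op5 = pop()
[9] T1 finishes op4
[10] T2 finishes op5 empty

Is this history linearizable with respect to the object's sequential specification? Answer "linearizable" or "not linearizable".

through event 9 a valid linearization exists; event 10 (op5 responding at time 10) ends that
the 5 completed operations admit 8 real-time orders; each fails the stack replay
for example op1, op2, op3, op4, op5 fails at step 5: op5 pop() → empty is not legal there
for example op1, op2, op3, op5, op4 fails at step 4: op5 pop() → empty is not legal there

not linearizable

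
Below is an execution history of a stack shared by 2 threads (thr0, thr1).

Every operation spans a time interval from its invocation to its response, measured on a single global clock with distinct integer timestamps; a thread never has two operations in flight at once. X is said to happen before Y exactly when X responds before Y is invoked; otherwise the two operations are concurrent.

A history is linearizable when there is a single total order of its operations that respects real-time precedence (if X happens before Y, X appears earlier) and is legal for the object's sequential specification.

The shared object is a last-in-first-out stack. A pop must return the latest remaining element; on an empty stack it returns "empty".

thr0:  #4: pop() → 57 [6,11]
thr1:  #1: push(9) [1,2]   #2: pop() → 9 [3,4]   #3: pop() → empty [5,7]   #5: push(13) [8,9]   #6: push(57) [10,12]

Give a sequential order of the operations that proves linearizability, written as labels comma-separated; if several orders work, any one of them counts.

#1, #2, #3, #5, #6, #4

after step 1 (#1 push(9)): stack <9>
after step 2 (#2 pop() → 9): stack <>
after step 3 (#3 pop() → empty): stack <>
after step 4 (#5 push(13)): stack <13>
after step 5 (#6 push(57)): stack <13,57>
after step 6 (#4 pop() → 57): stack <13>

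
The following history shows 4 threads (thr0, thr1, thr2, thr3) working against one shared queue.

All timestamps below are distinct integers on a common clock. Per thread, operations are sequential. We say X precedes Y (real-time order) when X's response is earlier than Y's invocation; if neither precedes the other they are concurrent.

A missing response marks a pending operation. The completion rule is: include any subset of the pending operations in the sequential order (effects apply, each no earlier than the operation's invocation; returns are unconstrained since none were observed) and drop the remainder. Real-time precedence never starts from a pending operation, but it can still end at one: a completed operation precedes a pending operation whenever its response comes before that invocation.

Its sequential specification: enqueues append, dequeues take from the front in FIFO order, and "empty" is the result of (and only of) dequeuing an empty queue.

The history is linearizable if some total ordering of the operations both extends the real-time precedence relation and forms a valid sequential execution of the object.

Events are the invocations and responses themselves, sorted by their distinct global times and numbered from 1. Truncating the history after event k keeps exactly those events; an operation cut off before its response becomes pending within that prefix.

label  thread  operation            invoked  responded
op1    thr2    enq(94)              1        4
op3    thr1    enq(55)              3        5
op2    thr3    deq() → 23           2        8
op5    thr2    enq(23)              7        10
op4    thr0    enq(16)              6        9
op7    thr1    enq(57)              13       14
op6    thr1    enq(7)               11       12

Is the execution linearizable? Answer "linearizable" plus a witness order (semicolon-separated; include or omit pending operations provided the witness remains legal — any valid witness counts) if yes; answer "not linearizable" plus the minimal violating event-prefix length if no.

not linearizable — minimal violating prefix: 8 events

cut after 7 events: linearizable; cut after 8 events (op2 responds, time 8): not linearizable
checked exhaustively: 6 real-time-consistent orders of 3 completed operations, zero legal queue replays
completion choices over the 2 pending operations (op4, op5) were checked; none helps
e.g. op1, op2, op3 (pending dropped): illegal at step 2, since op2 deq() → 23 cannot apply there
e.g. op1, op3, op2 (pending dropped): illegal at step 3, since op2 deq() → 23 cannot apply there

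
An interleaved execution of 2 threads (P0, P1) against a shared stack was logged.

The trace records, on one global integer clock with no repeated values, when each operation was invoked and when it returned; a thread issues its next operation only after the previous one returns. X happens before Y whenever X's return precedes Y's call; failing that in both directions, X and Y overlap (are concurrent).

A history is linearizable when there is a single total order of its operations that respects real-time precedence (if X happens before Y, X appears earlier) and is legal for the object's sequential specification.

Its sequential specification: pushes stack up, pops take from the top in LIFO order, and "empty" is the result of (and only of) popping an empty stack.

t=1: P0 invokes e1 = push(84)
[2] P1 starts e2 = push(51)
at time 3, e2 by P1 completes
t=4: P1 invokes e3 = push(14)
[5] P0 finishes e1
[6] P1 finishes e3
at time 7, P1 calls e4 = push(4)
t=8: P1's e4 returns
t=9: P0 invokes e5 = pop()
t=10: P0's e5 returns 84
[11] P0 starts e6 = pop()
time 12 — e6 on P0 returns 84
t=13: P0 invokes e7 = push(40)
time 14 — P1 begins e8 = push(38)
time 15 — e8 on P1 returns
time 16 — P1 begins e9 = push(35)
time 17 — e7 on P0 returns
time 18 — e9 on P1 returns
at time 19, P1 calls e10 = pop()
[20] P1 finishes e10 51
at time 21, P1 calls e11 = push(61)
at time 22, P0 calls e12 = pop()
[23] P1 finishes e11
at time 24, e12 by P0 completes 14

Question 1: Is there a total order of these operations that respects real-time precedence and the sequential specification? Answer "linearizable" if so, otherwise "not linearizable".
cut after 9 events: linearizable; cut after 10 events (e5 responds, time 10): not linearizable
5 completed operations, 3 real-time-consistent orders — every stack replay fails
one such order, e1, e2, e3, e4, e5, breaks at step 5 where e5 pop() → 84 is illegal
one such order, e2, e1, e3, e4, e5, breaks at step 5 where e5 pop() → 84 is illegal

not linearizable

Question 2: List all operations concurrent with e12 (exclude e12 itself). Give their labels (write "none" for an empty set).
overlap test against e12 [22,24]: concurrent iff the interval meets 22..24
e1 [1,5]: before
e2 [2,3]: before
e3 [4,6]: before
e4 [7,8]: before
e5 [9,10]: before
e6 [11,12]: before
e7 [13,17]: before
e8 [14,15]: before
e9 [16,18]: before
e10 [19,20]: before
e11 [21,23]: concurrent

e11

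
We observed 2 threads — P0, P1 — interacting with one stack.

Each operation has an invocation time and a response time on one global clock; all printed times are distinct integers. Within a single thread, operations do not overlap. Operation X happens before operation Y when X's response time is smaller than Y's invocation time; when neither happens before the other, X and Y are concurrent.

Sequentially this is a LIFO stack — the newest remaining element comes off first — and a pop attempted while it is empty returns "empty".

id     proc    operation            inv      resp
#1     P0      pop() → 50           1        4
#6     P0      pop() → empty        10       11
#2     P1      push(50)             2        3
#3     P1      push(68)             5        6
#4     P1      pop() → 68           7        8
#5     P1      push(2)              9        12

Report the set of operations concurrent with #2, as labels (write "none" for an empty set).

#2 spans [2,3]; an op avoiding the whole window 2..3 is ordered, any other is concurrent
#1 [1,4]: concurrent
#3 [5,6]: after
#4 [7,8]: after
#5 [9,12]: after
#6 [10,11]: after

#1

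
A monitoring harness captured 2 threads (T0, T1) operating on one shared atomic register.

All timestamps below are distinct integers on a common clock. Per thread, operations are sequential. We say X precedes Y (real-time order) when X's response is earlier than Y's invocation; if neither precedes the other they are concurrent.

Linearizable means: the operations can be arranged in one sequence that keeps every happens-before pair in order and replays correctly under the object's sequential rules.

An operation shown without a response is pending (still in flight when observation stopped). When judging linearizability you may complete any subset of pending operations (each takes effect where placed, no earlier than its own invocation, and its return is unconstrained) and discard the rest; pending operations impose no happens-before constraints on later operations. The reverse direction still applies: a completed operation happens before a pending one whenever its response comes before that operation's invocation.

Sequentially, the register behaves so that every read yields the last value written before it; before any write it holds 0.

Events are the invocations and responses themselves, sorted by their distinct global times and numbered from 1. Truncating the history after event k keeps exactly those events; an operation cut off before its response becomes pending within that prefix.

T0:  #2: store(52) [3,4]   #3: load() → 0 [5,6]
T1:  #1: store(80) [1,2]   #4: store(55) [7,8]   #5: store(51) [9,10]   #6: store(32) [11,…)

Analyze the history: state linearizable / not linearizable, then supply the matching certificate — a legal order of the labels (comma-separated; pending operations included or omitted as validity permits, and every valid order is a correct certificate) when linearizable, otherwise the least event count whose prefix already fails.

not linearizable — minimal violating prefix: 6 events

already the first 6 events (up to #3's response at time 6) admit no linearization; the first 5 still do
the sole real-time-consistent order of 3 completed operations fails the atomic register replay
for example #1, #2, #3 fails at step 3: #3 load() → 0 is not legal there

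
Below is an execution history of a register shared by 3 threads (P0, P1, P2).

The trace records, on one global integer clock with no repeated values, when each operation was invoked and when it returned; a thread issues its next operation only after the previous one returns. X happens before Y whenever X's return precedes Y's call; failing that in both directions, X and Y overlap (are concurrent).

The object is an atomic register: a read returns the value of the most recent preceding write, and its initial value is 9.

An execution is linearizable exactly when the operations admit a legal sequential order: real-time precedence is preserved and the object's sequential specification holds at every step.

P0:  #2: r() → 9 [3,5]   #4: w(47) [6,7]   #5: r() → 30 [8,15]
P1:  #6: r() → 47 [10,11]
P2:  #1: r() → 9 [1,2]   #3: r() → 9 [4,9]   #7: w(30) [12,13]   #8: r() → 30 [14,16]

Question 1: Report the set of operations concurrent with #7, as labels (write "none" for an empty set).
#7 spans [12,13]; an op avoiding the whole window 12..13 is ordered, any other is concurrent
#1 [1,2]: before
#2 [3,5]: before
#3 [4,9]: before
#4 [6,7]: before
#5 [8,15]: concurrent
#6 [10,11]: before
#8 [14,16]: after

#5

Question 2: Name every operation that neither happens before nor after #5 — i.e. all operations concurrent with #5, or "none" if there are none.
#5 spans [8,15]: anything still running between times 8 and 15 counts as concurrent
#1 [1,2]: before
#2 [3,5]: before
#3 [4,9]: concurrent
#4 [6,7]: before
#6 [10,11]: concurrent
#7 [12,13]: concurrent
#8 [14,16]: concurrent

#3, #6, #7, #8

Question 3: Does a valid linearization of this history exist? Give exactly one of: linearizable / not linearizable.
witness order: #1, #2, #3, #4, #6, #7, #5, #8
step 1: #1 r() → 9 — value 9
step 2: #2 r() → 9 — value 9
step 3: #3 r() → 9 — value 9
step 4: #4 w(47) — value 47
step 5: #6 r() → 47 — value 47
step 6: #7 w(30) — value 30
step 7: #5 r() → 30 — value 30
step 8: #8 r() → 30 — value 30

linearizable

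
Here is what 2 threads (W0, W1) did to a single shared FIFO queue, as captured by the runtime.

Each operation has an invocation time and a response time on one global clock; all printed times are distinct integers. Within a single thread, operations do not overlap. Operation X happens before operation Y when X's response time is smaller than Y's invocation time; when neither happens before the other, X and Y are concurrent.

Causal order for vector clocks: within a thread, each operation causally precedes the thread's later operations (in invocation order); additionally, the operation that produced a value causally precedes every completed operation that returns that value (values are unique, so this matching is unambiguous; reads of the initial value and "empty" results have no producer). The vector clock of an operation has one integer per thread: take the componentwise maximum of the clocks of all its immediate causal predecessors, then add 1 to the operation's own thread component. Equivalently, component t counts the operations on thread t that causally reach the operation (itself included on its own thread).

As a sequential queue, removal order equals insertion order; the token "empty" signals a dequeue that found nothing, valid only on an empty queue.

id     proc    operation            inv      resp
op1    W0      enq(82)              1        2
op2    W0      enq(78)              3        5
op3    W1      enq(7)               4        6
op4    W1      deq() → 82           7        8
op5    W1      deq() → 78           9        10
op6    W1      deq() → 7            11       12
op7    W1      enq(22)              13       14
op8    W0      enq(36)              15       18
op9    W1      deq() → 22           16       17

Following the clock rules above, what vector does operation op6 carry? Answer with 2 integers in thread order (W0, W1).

(2, 4)

VC(op3, invoked at 4): no causal predecessors; +1 on W1 → (0, 1)
VC(op1, invoked at 1): no causal predecessors; +1 on W0 → (1, 0)
op2, invoked 3, takes VC(op1)=(1, 0) under max, adds 1 for W0 → (2, 0)
op4, invoked 7, takes VC(op1)=(1, 0), VC(op3)=(0, 1) under max, adds 1 for W1 → (1, 2)
op8, invoked 15, takes VC(op2)=(2, 0) under max, adds 1 for W0 → (3, 0)
op5, invoked 9, takes VC(op2)=(2, 0), VC(op4)=(1, 2) under max, adds 1 for W1 → (2, 3)
op6, invoked 11, takes VC(op3)=(0, 1), VC(op5)=(2, 3) under max, adds 1 for W1 → (2, 4)
op7, invoked 13, takes VC(op6)=(2, 4) under max, adds 1 for W1 → (2, 5)
op9, invoked 16, takes VC(op7)=(2, 5) under max, adds 1 for W1 → (2, 6)
target: VC(op6) = (2, 4)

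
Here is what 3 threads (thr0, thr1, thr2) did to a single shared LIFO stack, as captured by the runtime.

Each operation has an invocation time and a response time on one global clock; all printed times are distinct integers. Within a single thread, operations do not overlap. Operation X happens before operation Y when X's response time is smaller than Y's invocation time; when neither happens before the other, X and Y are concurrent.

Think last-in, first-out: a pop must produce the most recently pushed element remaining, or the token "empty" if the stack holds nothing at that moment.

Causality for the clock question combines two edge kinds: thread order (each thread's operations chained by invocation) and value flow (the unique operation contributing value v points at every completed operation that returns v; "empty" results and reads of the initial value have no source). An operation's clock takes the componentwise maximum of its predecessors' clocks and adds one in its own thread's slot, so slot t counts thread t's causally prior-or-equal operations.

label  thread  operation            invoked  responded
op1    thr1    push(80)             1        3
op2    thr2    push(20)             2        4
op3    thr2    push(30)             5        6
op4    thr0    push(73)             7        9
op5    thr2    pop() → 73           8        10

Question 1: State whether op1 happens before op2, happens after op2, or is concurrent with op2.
concurrent

op1 spans [1,3], op2 spans [2,4]
the intervals overlap in both directions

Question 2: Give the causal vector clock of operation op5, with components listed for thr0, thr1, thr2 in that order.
(1, 0, 3)

no predecessors for op2 (invoked 2): thr2 increments from zero → (0, 0, 1)
no predecessors for op1 (invoked 1): thr1 increments from zero → (0, 1, 0)
no predecessors for op4 (invoked 7): thr0 increments from zero → (1, 0, 0)
from VC(op2)=(0, 0, 1), op3 (invoked 5) maxes components and bumps thr2 → (0, 0, 2)
from VC(op3)=(0, 0, 2), VC(op4)=(1, 0, 0), op5 (invoked 8) maxes components and bumps thr2 → (1, 0, 3)
target: VC(op5) = (1, 0, 3)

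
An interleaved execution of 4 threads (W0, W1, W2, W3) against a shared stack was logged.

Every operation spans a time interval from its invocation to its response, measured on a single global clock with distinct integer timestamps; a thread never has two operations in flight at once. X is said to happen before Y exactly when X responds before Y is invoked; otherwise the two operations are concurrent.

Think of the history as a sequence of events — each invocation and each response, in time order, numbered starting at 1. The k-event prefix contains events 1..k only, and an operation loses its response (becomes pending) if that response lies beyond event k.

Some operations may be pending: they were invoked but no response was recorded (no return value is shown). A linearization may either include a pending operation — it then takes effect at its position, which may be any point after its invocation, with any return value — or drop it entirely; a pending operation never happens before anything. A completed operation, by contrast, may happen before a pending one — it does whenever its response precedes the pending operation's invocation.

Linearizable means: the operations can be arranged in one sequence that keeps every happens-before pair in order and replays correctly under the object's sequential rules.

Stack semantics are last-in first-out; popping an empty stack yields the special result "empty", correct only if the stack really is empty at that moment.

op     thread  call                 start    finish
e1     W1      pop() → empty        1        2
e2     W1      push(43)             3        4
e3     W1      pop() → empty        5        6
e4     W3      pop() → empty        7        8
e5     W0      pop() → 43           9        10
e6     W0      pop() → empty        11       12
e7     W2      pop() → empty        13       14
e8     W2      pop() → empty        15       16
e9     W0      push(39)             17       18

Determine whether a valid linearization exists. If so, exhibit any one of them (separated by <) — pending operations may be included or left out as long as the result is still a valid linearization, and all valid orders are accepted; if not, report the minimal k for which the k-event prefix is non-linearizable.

through event 5 a valid linearization exists; event 6 (e3 responding at time 6) ends that
a single order respects real time; the 3 completed stack operations fail replay along it
take e1, e2, e3: step 3 already fails, because e3 pop() → empty cannot occur there

not linearizable — minimal violating prefix: 6 events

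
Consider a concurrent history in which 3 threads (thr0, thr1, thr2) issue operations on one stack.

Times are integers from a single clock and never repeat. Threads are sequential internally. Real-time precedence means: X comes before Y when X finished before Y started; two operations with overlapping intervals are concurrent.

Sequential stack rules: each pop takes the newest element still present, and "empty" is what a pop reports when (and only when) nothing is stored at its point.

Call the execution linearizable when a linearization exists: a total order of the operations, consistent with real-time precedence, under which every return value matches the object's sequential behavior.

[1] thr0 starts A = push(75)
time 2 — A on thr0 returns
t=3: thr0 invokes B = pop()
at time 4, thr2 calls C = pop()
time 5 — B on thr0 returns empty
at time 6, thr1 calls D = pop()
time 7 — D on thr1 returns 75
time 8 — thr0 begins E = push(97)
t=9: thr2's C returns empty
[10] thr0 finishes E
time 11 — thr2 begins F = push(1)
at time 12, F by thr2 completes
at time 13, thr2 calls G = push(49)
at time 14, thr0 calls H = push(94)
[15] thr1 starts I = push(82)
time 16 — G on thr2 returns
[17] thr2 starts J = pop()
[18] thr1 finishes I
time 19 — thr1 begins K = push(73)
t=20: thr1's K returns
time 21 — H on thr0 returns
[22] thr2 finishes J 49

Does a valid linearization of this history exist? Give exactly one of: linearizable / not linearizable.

not linearizable

cut after 6 events: linearizable; cut after 7 events (D responds, time 7): not linearizable
the sole real-time-consistent order of 3 completed operations fails the stack replay
include/drop combinations of the 1 pending operation (C) were all tried; none helps
sample order A, B, D (pending dropped) stalls at step 2 — B pop() → empty has no legal effect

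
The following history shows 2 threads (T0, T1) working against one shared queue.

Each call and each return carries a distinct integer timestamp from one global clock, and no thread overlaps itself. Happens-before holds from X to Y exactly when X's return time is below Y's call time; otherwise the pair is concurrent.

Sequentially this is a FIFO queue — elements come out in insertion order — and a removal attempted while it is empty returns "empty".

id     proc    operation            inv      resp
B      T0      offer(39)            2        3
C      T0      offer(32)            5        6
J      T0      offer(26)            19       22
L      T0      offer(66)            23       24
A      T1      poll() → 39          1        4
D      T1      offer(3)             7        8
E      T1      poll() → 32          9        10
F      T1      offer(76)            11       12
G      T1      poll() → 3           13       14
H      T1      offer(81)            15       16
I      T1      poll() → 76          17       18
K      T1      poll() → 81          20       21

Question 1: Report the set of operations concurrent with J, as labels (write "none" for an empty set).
J spans [19,22]: anything still running between times 19 and 22 counts as concurrent
A [1,4]: before
B [2,3]: before
C [5,6]: before
D [7,8]: before
E [9,10]: before
F [11,12]: before
G [13,14]: before
H [15,16]: before
I [17,18]: before
K [20,21]: concurrent
L [23,24]: after

K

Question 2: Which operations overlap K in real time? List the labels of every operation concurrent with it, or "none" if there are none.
K runs from 20 to 21; window-overlapping ops are concurrent
A [1,4]: before
B [2,3]: before
C [5,6]: before
D [7,8]: before
E [9,10]: before
F [11,12]: before
G [13,14]: before
H [15,16]: before
I [17,18]: before
J [19,22]: concurrent
L [23,24]: after

J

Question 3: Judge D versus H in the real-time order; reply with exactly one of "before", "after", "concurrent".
D spans [7,8], H spans [15,16]
resp(D)=8 < inv(H)=15

before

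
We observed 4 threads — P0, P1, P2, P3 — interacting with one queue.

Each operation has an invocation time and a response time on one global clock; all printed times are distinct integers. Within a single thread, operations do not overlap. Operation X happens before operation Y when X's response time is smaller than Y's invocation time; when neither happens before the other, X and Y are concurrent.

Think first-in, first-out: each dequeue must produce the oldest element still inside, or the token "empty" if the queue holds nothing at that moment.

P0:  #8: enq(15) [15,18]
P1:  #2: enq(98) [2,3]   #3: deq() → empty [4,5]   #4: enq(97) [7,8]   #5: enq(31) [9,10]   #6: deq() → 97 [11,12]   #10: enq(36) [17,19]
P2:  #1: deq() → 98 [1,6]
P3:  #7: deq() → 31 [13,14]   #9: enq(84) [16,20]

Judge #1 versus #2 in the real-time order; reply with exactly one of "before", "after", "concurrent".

#1 spans [1,6], #2 spans [2,3]
the intervals overlap in both directions

concurrent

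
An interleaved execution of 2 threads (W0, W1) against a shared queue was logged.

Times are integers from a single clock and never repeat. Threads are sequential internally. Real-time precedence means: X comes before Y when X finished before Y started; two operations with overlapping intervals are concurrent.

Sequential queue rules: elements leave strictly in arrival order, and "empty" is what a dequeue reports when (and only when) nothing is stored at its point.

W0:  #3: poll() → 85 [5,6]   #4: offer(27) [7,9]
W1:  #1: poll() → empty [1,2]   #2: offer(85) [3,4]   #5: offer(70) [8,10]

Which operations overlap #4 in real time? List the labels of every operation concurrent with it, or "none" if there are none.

#5

#4 runs from 7 to 9; window-overlapping ops are concurrent
#1 [1,2]: before
#2 [3,4]: before
#3 [5,6]: before
#5 [8,10]: concurrent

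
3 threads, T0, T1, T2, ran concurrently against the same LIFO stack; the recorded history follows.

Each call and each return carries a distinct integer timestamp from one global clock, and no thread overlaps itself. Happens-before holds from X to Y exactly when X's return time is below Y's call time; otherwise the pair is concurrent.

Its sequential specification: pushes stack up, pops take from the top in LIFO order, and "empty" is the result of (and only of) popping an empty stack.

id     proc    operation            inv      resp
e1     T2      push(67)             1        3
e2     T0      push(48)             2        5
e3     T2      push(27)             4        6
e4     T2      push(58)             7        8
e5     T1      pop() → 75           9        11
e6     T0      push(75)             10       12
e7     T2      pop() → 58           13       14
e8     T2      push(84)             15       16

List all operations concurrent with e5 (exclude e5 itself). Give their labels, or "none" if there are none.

e5 runs from 9 to 11; window-overlapping ops are concurrent
e1 [1,3]: before
e2 [2,5]: before
e3 [4,6]: before
e4 [7,8]: before
e6 [10,12]: concurrent
e7 [13,14]: after
e8 [15,16]: after

e6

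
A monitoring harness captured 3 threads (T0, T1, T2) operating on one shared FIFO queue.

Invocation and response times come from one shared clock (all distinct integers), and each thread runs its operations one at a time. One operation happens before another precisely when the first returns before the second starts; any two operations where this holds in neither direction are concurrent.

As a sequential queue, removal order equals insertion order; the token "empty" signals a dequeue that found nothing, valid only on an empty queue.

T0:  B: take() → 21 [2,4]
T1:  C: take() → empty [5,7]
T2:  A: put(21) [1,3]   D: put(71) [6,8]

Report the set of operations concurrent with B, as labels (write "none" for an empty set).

A

B spans [2,4]: anything still running between times 2 and 4 counts as concurrent
A [1,3]: concurrent
C [5,7]: after
D [6,8]: after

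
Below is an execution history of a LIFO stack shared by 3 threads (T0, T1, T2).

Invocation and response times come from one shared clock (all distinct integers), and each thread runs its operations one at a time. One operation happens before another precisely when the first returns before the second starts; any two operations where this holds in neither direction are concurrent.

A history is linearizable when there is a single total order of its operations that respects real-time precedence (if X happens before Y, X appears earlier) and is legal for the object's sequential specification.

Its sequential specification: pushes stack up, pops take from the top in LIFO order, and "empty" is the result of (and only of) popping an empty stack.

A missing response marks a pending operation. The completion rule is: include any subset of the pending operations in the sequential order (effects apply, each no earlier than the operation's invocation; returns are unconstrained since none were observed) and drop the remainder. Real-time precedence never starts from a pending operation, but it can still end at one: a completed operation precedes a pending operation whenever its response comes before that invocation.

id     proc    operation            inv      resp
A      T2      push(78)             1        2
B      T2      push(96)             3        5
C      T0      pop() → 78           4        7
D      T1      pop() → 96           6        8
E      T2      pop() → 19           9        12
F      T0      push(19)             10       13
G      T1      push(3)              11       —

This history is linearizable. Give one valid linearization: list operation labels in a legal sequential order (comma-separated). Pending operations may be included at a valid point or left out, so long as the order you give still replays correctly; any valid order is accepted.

A, B, D, C, F, E

after step 1 (A push(78)): stack <78>
after step 2 (B push(96)): stack <78,96>
after step 3 (D pop() → 96): stack <78>
after step 4 (C pop() → 78): stack <>
after step 5 (F push(19)): stack <19>
after step 6 (E pop() → 19): stack <>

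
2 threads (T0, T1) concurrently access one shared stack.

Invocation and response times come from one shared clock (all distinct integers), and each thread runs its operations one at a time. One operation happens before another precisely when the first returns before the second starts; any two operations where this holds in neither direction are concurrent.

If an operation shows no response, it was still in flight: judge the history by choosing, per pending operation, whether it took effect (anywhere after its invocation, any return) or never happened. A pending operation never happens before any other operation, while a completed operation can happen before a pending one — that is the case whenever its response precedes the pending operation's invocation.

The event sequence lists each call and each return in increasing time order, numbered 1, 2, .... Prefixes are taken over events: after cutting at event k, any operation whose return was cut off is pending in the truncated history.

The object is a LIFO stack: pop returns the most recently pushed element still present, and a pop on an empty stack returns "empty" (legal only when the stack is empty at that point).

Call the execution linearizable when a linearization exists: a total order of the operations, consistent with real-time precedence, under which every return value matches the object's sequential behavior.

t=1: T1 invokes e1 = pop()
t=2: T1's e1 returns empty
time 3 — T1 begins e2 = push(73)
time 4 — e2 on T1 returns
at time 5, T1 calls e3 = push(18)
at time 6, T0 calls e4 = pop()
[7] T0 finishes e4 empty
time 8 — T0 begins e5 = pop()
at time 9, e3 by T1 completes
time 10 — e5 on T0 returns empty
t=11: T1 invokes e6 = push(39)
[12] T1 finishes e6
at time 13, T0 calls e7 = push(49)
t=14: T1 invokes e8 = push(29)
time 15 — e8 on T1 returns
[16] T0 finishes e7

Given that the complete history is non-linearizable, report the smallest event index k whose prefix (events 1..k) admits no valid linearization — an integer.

7

a valid linearization of events 1..6 exists, for instance e1, e2:
after step 1 (e1 pop() → empty): stack <>
after step 2 (e2 push(73)): stack <73>
event 7 — e4's response, time 7 — after it, nothing linearizes
no completion choice of the 1 pending operation (e3) rescues it — every subset was tried
for example e1, e2, e4 (pending dropped) fails at step 3: e4 pop() → empty is not legal there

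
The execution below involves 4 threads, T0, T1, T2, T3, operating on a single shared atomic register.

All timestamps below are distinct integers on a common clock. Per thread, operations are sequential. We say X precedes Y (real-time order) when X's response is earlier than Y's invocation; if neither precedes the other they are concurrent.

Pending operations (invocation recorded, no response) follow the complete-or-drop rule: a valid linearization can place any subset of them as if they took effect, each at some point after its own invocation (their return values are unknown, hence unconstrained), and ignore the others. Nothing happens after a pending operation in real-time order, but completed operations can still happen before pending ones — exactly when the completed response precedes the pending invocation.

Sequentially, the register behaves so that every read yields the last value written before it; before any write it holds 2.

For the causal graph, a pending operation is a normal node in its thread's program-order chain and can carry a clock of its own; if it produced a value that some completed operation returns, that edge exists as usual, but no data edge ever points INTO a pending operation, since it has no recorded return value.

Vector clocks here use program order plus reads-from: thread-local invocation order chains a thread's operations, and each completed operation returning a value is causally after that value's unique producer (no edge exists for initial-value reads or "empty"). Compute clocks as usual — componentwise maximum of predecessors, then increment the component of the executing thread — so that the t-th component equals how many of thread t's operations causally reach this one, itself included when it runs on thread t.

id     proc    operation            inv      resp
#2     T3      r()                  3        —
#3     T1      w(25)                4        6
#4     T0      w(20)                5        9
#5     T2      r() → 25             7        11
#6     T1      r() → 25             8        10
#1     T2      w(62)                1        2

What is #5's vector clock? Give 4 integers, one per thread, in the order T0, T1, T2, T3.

#2, invoked 3, has no incoming edges; only T3's bump applies → (0, 0, 0, 1)
#1, invoked 1, has no incoming edges; only T2's bump applies → (0, 0, 1, 0)
#3, invoked 4, has no incoming edges; only T1's bump applies → (0, 1, 0, 0)
#4, invoked 5, has no incoming edges; only T0's bump applies → (1, 0, 0, 0)
#6, invoked 8, takes VC(#3)=(0, 1, 0, 0) under max, adds 1 for T1 → (0, 2, 0, 0)
#5, invoked 7, takes VC(#1)=(0, 0, 1, 0), VC(#3)=(0, 1, 0, 0) under max, adds 1 for T2 → (0, 1, 2, 0)
target: VC(#5) = (0, 1, 2, 0)

(0, 1, 2, 0)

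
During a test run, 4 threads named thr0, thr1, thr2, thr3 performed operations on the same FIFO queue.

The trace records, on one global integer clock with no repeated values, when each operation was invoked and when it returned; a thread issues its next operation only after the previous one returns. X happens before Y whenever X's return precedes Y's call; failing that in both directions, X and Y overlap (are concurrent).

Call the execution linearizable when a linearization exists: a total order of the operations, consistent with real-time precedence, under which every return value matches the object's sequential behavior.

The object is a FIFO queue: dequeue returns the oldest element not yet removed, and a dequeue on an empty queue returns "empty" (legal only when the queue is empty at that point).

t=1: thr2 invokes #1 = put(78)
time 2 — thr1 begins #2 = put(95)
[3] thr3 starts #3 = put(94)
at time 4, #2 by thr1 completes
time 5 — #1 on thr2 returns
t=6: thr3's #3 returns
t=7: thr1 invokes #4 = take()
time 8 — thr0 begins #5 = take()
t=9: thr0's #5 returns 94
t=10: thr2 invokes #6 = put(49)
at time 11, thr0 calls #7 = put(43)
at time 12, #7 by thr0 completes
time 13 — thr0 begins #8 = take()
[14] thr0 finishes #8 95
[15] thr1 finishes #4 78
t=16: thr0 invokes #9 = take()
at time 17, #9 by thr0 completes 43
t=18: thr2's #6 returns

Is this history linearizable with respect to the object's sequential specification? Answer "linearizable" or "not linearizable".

a witness: #1, #3, #2, #4, #5, #7, #6, #8, #9
step 1: #1 put(78) — queue <78>
step 2: #3 put(94) — queue <78,94>
step 3: #2 put(95) — queue <78,94,95>
step 4: #4 take() → 78 — queue <94,95>
step 5: #5 take() → 94 — queue <95>
step 6: #7 put(43) — queue <95,43>
step 7: #6 put(49) — queue <95,43,49>
step 8: #8 take() → 95 — queue <43,49>
step 9: #9 take() → 43 — queue <49>

linearizable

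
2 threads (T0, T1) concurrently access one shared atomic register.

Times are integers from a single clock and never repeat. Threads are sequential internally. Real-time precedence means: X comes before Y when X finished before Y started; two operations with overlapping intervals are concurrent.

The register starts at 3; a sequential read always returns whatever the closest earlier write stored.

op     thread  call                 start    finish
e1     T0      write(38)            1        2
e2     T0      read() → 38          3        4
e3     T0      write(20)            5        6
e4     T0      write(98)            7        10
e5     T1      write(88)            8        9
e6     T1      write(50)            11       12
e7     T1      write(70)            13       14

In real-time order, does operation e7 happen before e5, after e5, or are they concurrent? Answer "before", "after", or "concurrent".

e7 spans [13,14], e5 spans [8,9]
resp(e5)=9 < inv(e7)=13

after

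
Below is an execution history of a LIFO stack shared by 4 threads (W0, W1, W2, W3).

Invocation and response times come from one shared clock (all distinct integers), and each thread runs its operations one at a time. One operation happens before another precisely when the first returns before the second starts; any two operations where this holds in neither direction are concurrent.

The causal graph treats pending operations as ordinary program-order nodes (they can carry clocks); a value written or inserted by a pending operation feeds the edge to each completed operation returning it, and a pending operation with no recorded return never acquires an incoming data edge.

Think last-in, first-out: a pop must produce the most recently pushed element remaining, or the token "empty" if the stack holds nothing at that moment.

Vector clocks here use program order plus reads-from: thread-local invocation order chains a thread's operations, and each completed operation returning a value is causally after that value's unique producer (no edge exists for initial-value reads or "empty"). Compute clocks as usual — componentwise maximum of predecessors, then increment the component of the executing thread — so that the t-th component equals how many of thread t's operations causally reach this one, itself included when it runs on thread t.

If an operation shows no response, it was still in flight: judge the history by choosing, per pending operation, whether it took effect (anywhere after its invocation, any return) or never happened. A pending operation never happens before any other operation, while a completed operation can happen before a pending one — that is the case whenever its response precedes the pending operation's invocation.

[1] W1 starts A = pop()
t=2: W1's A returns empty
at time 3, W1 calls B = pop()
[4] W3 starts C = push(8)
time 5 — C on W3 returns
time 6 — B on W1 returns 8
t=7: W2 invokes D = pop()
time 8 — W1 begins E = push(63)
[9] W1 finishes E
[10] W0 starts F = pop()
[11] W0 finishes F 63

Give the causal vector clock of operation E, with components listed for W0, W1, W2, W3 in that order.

VC(C, invoked at 4): no causal predecessors; +1 on W3 → (0, 0, 0, 1)
VC(D, invoked at 7): no causal predecessors; +1 on W2 → (0, 0, 1, 0)
VC(A, invoked at 1): no causal predecessors; +1 on W1 → (0, 1, 0, 0)
B (invocation 3): componentwise max over VC(A)=(0, 1, 0, 0), VC(C)=(0, 0, 0, 1), +1 at W1, giving (0, 2, 0, 1)
E (invocation 8): componentwise max over VC(B)=(0, 2, 0, 1), +1 at W1, giving (0, 3, 0, 1)
F (invocation 10): componentwise max over VC(E)=(0, 3, 0, 1), +1 at W0, giving (1, 3, 0, 1)
target: VC(E) = (0, 3, 0, 1)

(0, 3, 0, 1)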